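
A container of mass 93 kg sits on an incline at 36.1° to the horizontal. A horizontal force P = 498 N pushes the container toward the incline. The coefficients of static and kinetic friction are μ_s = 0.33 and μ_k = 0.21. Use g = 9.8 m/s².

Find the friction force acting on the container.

f ≈ 135 N (up the incline)

The horizontal push has a component P sin θ into the surface, so N = m g cos θ + P sin θ = 736.4 + 293.4 = 1030 N.
Along the incline, the net driving force (taking up-slope positive) is P cos θ − m g sin θ = 402.4 − 537 = -134.6 N, so equilibrium requires friction f = 134.6 N (up-slope).
The limit of static friction is μ_s N = 339.8 N.
|f_req| = 134.6 ≤ 339.8 N → the container is in equilibrium; friction equals the required value.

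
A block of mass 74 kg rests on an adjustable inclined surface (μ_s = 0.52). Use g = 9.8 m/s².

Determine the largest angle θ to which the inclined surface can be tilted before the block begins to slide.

θ_max ≈ 27.5°

At the slip threshold, m g sin θ = μ_s · m g cos θ, so tan θ = μ_s.
θ_max = arctan(0.52) = 27.5°.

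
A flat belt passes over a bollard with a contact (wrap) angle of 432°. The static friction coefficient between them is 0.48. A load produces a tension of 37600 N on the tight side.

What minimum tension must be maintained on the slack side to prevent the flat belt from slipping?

Capstan equation at impending slip: T_tight/T_slack = e^{μβ}.
β = 432° = 7.54 rad; e^{μβ} = e^{0.48×7.54} = 37.3.
T_slack = T_tight / e^{μβ} = 37600 / 37.3 = 1010 N.

T_min ≈ 1010 N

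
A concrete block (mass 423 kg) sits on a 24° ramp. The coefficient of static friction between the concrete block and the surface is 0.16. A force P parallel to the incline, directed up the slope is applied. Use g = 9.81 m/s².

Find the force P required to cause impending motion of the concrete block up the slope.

P ≈ 2290 N

At impending motion up the slope, friction acts down-slope at its limit: f = μ_s N.
P is parallel to the surface, so N = m g cos θ = 3790 N.
Along the incline: P = m g sin θ + μ_s N = 1690 + 0.16×3790 = 2290 N.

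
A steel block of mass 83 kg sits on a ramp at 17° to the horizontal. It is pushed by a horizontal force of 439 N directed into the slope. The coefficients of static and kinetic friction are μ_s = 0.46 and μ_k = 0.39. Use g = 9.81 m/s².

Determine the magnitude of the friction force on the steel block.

f ≈ 182 N (down the incline)

Normal direction: N = m g cos θ + P sin θ = 907 N.
Along the incline, the net driving force (taking up-slope positive) is P cos θ − m g sin θ = 419.8 − 238.1 = 181.8 N, so equilibrium requires friction f = -181.8 N (down-slope).
Maximum static friction: μ_s N = 0.46 × 907 = 417.2 N.
|f_req| = 181.8 ≤ 417.2 N → the steel block is in equilibrium; friction equals the required value.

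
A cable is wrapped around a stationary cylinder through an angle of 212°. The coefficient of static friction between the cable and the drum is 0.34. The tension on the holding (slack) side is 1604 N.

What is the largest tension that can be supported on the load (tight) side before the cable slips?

T_max ≈ 5640 N

At impending slip the capstan equation gives T₂/T₁ = e^{μβ} with β in radians.
β = 212° × π/180 = 3.7 rad.
e^{μβ} = e^{0.34×3.7} = 3.518.
T₂ = T₁ · e^{μβ} = 1604 × 3.518 = 5640 N.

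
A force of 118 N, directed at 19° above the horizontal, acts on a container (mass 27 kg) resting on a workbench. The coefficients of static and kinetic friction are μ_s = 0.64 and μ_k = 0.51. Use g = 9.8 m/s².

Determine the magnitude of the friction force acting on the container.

f ≈ 112 N

The vertical component of P reduces the normal force: N = m g − P sin α = 264.6 − 38.42 = 226.2 N.
For equilibrium, f = P cos α = 118×cos 19° = 111.6 N.
The static-friction limit is μ_s N = 144.8 N.
111.6 ≤ 144.8 N → static; friction equals the required 112 N.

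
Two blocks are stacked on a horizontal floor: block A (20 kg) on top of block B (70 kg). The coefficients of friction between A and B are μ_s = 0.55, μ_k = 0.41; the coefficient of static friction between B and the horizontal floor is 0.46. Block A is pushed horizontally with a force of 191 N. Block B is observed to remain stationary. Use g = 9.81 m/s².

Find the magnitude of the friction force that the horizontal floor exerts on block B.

f ≈ 80.4 N

The normal force B exerts on A is simply A's weight, N₁ = 196.2 N.
So the A–B interface can sustain at most μ_s N₁ = 107.9 N of static friction.
Since P = 191 N > 107.9 N, A slides on B; the A–B friction is kinetic: f₁ = μ_k N₁ = 0.41×196.2 = 80.4 N.
B experiences an equal 80.4 N forward from A (third law). B is in equilibrium, so the floor supplies f₂ = 80.4 N of static friction (limit μ_s(m_A+m_B)g = 406.1 N, not exceeded).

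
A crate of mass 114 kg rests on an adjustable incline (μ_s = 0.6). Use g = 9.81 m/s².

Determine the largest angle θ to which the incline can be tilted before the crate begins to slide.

θ_max ≈ 31°

At the slip threshold, m g sin θ = μ_s · m g cos θ, so tan θ = μ_s.
θ_max = arctan(0.6) = 31°.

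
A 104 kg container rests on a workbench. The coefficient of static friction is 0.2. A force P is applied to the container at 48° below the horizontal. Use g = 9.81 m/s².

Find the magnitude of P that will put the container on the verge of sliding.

P ≈ 392 N

N = m g + P sin α (the push presses the container into the workbench).
At impending slip, P cos α = μ_s N = μ_s (m g + P sin α).
Solving: P (cos α − μ_s sin α) = μ_s m g → P = 0.2×1020/(cos 48° − 0.2 sin 48°) = 204/0.5205 = 392 N.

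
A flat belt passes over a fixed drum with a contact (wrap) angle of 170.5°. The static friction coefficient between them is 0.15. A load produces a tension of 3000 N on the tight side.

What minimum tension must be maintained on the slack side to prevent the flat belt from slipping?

Capstan equation at impending slip: T_tight/T_slack = e^{μβ}.
β = 170.5° = 2.976 rad; e^{μβ} = e^{0.15×2.976} = 1.563.
T_slack = T_tight / e^{μβ} = 3000 / 1.563 = 1920 N.

T_min ≈ 1920 N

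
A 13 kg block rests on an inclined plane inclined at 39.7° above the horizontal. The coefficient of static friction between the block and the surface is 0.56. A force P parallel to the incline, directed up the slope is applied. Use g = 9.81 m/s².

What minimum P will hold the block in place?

The block tends to slide down (tan θ > μ_s), so at the point of impending slip friction acts up-slope at its limit: f = μ_s N.
P is parallel to the surface, so N = m g cos θ = 98.1 N.
Along the incline: P + μ_s N = m g sin θ, so P = 81.5 − 0.56×98.1 = 26.5 N.

P_min ≈ 26.5 N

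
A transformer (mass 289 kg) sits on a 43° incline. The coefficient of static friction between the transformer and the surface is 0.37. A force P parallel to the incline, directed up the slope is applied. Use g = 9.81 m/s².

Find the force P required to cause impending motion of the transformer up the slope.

P ≈ 2700 N

At impending motion up the slope, friction acts down-slope at its limit: f = μ_s N.
P is parallel to the surface, so N = m g cos θ = 2070 N.
Along the incline: P = m g sin θ + μ_s N = 1930 + 0.37×2070 = 2700 N.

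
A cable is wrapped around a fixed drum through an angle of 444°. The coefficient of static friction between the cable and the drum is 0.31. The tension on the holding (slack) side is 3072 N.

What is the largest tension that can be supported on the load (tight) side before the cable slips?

At impending slip the capstan equation gives T₂/T₁ = e^{μβ} with β in radians.
β = 444° × π/180 = 7.749 rad.
e^{μβ} = e^{0.31×7.749} = 11.05.
T₂ = T₁ · e^{μβ} = 3072 × 11.05 = 33900 N.

T_max ≈ 33900 N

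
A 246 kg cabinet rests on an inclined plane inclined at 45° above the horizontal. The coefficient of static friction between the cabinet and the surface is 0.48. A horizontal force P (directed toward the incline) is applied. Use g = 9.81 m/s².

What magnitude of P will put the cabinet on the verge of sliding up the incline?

P ≈ 6870 N

At impending motion up the slope, friction acts down-slope at its limit: f = μ_s N.
Perpendicular to the incline: N = m g cos θ + P sin θ.
Along the incline: P cos θ = m g sin θ + μ_s N = m g sin θ + μ_s (m g cos θ + P sin θ).
Solving, P (cos θ − μ_s sin θ) = m g (sin θ + μ_s cos θ), so P = 246×9.81×(sin 45° + 0.48 cos 45°)/(cos 45° − 0.48 sin 45°) = 2410×1.047/0.3677 = 6870 N.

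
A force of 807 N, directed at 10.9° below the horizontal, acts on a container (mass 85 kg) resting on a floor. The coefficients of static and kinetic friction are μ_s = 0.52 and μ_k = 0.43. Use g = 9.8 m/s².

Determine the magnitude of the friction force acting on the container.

Vertical equilibrium gives N = m g + P sin α = 985.6 N.
For equilibrium, f = P cos α = 807×cos 10.9° = 792.4 N.
μ_s N = 0.52 × 985.6 = 512.5 N.
The required friction exceeds μ_s N, so the container moves and f = μ_k N = 424 N.

f ≈ 424 N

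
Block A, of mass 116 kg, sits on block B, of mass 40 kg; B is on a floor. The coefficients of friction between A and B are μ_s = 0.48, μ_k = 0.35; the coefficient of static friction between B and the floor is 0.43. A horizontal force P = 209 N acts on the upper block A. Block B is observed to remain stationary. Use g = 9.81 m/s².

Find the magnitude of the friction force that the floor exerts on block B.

Normal force at the A–B interface: N₁ = m_A g = 1138 N.
Maximum static friction on A from B: μ_s N₁ = 0.48×1138 = 546.2 N.
P = 209 N is within that limit, so A and B move together (both at rest); the A–B friction is simply f₁ = P = 209 N.
By Newton's third law B feels 209 N forward from A. With B stationary, the floor's static friction on B balances it: f₂ = 209 N (well within μ_s(m_A+m_B)g = 658.1 N).

f ≈ 209 N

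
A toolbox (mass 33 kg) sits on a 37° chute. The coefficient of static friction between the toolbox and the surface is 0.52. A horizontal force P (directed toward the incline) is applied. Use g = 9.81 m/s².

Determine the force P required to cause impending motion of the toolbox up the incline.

P ≈ 678 N

At impending motion up the slope, friction acts down-slope at its limit: f = μ_s N.
Perpendicular to the incline: N = m g cos θ + P sin θ.
Along the incline: P cos θ = m g sin θ + μ_s N = m g sin θ + μ_s (m g cos θ + P sin θ).
Solving, P (cos θ − μ_s sin θ) = m g (sin θ + μ_s cos θ), so P = 33×9.81×(sin 37° + 0.52 cos 37°)/(cos 37° − 0.52 sin 37°) = 324×1.017/0.4857 = 678 N.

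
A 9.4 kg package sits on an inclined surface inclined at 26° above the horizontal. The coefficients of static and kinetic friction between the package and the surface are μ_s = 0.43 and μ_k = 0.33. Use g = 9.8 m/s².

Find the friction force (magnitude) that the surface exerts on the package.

f ≈ 27.3 N (up the incline)

Normal force: N = m g cos θ = 9.4 × 9.8 × cos 26° = 82.8 N.
For equilibrium along the incline, friction must balance the weight component: f = m g sin θ = 40.38 N up the slope.
Static friction can supply at most μ_s N = 35.6 N.
Since |40.38| > 35.6 N, static friction cannot hold it; the package slides down the incline and kinetic friction applies: f = μ_k N = 0.33 × 82.8 = 27.3 N.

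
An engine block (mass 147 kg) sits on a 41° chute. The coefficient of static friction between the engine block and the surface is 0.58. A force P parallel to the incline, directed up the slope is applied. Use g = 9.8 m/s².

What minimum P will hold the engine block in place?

The engine block tends to slide down (tan θ > μ_s), so at the point of impending slip friction acts up-slope at its limit: f = μ_s N.
P is parallel to the surface, so N = m g cos θ = 1090 N.
Along the incline: P + μ_s N = m g sin θ, so P = 945 − 0.58×1090 = 315 N.

P_min ≈ 315 N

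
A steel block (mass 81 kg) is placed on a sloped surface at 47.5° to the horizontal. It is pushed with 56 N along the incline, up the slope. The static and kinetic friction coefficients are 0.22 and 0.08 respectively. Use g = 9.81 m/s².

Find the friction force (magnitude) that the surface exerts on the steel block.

Perpendicular to the surface, N = m g cos θ = 81·9.81·cos 47.5° = 536.8 N.
Parallel to the incline, ΣF = 0 gives f = m g sin θ − P = 585.8 − 56 = 529.8 N (up-slope positive).
The static-friction ceiling is μ_s N = 0.22 × 536.8 = 118.1 N.
|529.8| exceeds 118.1 N, so the steel block slips down-slope; friction is kinetic, f = μ_k N = 0.08×536.8 = 42.9 N.

f ≈ 42.9 N (up the incline)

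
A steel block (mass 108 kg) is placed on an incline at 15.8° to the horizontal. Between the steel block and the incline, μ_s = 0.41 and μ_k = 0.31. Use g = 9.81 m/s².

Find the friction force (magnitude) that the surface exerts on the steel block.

Perpendicular to the surface, N = m g cos θ = 108·9.81·cos 15.8° = 1019 N.
Along the slope the weight component is m g sin θ = 288.5 N; friction must supply exactly this, acting up-slope.
The static-friction ceiling is μ_s N = 0.41 × 1019 = 418 N.
Since |288.5| ≤ 418 N, the steel block remains in static equilibrium and friction takes exactly the required value.

f ≈ 288 N (up the incline)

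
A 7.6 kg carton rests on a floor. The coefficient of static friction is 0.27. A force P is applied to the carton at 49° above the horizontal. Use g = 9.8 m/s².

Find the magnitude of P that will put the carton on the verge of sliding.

P ≈ 23.4 N

N = m g − P sin α (the pull lifts the carton).
At impending slip, P cos α = μ_s N = μ_s (m g − P sin α).
Solving: P (cos α + μ_s sin α) = μ_s m g → P = 0.27×74.5/(cos 49° + 0.27 sin 49°) = 20.1/0.8598 = 23.4 N.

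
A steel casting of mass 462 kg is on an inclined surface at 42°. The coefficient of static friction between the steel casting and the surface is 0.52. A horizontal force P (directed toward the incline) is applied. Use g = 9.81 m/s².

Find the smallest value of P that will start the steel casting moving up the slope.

At impending motion up the slope, friction acts down-slope at its limit: f = μ_s N.
Perpendicular to the incline: N = m g cos θ + P sin θ.
Along the incline: P cos θ = m g sin θ + μ_s N = m g sin θ + μ_s (m g cos θ + P sin θ).
Solving, P (cos θ − μ_s sin θ) = m g (sin θ + μ_s cos θ), so P = 462×9.81×(sin 42° + 0.52 cos 42°)/(cos 42° − 0.52 sin 42°) = 4530×1.056/0.3952 = 12100 N.

P ≈ 12100 N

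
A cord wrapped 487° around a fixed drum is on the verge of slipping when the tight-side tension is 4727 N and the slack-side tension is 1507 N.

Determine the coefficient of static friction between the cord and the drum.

μ ≈ 0.134

T₂/T₁ = e^{μβ} → μ = ln(T₂/T₁)/β.
β = 487° = 8.5 rad.
μ = ln(4727/1507)/8.5 = ln(3.137)/8.5 = 0.134.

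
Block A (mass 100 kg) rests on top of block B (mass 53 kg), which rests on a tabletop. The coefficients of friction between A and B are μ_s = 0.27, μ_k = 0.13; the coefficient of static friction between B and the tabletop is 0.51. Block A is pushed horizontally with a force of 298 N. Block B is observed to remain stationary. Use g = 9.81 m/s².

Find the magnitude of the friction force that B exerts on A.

The normal force B exerts on A is simply A's weight, N₁ = 981 N.
So the A–B interface can sustain at most μ_s N₁ = 264.9 N of static friction.
P = 298 N exceeds that limit, so A slips over B and the interface friction becomes kinetic: f₁ = μ_k N₁ = 0.13×981 = 128 N.
B experiences an equal 128 N forward from A (third law). B is in equilibrium, so the floor supplies f₂ = 128 N of static friction (limit μ_s(m_A+m_B)g = 765.5 N, not exceeded).

f ≈ 128 N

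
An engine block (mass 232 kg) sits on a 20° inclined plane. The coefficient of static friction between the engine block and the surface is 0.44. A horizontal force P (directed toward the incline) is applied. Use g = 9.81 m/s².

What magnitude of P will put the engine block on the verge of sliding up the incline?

At impending motion up the slope, friction acts down-slope at its limit: f = μ_s N.
Perpendicular to the incline: N = m g cos θ + P sin θ.
Along the incline: P cos θ = m g sin θ + μ_s N = m g sin θ + μ_s (m g cos θ + P sin θ).
Solving, P (cos θ − μ_s sin θ) = m g (sin θ + μ_s cos θ), so P = 232×9.81×(sin 20° + 0.44 cos 20°)/(cos 20° − 0.44 sin 20°) = 2280×0.7555/0.7892 = 2180 N.

P ≈ 2180 N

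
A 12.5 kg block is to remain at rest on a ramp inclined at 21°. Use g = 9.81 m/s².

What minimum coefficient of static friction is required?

μ_s,min ≈ 0.384

At the slip threshold m g sin θ = μ_s m g cos θ, so μ_s,min = tan θ.
μ_s,min = tan 21° = 0.384.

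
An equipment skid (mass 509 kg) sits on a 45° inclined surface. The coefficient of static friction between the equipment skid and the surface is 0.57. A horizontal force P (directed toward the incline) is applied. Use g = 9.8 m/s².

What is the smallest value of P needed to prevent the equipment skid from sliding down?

P_min ≈ 1370 N

The equipment skid tends to slide down (tan θ > μ_s), so at the point of impending slip friction acts up-slope at its limit: f = μ_s N.
Perpendicular to the incline: N = m g cos θ + P sin θ.
Along the incline: P cos θ + μ_s N = m g sin θ, i.e. P cos θ + μ_s (m g cos θ + P sin θ) = m g sin θ.
Solving, P (cos θ + μ_s sin θ) = m g (sin θ − μ_s cos θ), so P = 4990×0.3041/1.11 = 1370 N.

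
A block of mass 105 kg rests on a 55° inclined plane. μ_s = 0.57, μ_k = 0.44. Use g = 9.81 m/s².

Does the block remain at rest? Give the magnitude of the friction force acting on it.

N = m g cos θ = 591 N.
Down-slope weight component: m g sin θ = 844 N.
μ_s N = 337 N.
844 > 337 N, so it slides; kinetic friction f = μ_k N = 0.44×591 = 260 N.

f ≈ 260 N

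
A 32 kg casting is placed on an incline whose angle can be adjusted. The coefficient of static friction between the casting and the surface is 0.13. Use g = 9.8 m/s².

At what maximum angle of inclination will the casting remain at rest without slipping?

θ_max ≈ 7.41°

At the slip threshold, m g sin θ = μ_s · m g cos θ, so tan θ = μ_s.
θ_max = arctan(0.13) = 7.41°.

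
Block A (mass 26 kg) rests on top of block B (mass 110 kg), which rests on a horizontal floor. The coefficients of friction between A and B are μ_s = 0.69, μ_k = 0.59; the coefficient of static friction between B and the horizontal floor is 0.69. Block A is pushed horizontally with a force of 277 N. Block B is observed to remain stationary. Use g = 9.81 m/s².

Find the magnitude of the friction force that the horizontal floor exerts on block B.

f ≈ 150 N

Normal force at the A–B interface: N₁ = m_A g = 255.1 N.
So the A–B interface can sustain at most μ_s N₁ = 176 N of static friction.
Since P = 277 N > 176 N, A slides on B; the A–B friction is kinetic: f₁ = μ_k N₁ = 0.59×255.1 = 150 N.
B experiences an equal 150 N forward from A (third law). B is in equilibrium, so the floor supplies f₂ = 150 N of static friction (limit μ_s(m_A+m_B)g = 920.6 N, not exceeded).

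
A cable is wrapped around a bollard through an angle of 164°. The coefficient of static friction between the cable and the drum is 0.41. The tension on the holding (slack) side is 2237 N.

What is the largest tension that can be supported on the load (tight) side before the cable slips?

At impending slip the capstan equation gives T₂/T₁ = e^{μβ} with β in radians.
β = 164° × π/180 = 2.862 rad.
e^{μβ} = e^{0.41×2.862} = 3.233.
T₂ = T₁ · e^{μβ} = 2237 × 3.233 = 7230 N.

T_max ≈ 7230 N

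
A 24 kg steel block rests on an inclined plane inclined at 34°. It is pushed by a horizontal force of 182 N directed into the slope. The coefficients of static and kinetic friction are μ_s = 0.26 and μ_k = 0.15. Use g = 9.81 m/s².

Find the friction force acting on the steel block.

f ≈ 19.2 N (down the incline)

Normal direction: N = m g cos θ + P sin θ = 297 N.
Parallel to the incline: P cos θ − m g sin θ = 150.9 − 131.7 = 19.23 N; the friction needed to balance this is 19.23 N acting down the slope.
Maximum static friction: μ_s N = 0.26 × 297 = 77.21 N.
Since 19.23 N is within the 77.21 N limit, the steel block stays put and friction is exactly 19.2 N.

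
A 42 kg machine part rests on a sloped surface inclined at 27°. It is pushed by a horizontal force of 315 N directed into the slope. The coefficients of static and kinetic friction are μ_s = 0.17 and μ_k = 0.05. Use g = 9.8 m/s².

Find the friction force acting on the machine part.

The horizontal push has a component P sin θ into the surface, so N = m g cos θ + P sin θ = 366.7 + 143 = 509.7 N.
Parallel to the incline: P cos θ − m g sin θ = 280.7 − 186.9 = 93.8 N; the friction needed to balance this is 93.8 N acting down the slope.
Maximum static friction: μ_s N = 0.17 × 509.7 = 86.66 N.
|f_req| = 93.8 > 86.66 N → the machine part slides up the incline; f = μ_k N = 0.05 × 509.7 = 25.5 N.

f ≈ 25.5 N (down the incline)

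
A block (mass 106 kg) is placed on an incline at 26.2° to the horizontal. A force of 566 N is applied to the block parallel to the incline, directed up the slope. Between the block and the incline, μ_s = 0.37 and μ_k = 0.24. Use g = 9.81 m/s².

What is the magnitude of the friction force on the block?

Perpendicular to the surface, N = m g cos θ = 106·9.81·cos 26.2° = 933 N.
Parallel to the incline, ΣF = 0 gives f = m g sin θ − P = 459.1 − 566 = -106.9 N (up-slope positive).
Static friction can supply at most μ_s N = 345.2 N.
Since |-106.9| ≤ 345.2 N, no slip — friction simply equals what equilibrium demands.

f ≈ 107 N (down the incline)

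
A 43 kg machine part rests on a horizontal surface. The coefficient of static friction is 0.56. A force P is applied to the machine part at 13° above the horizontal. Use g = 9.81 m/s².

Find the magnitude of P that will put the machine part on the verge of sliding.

N = m g − P sin α (the pull lifts the machine part).
At impending slip, P cos α = μ_s N = μ_s (m g − P sin α).
Solving: P (cos α + μ_s sin α) = μ_s m g → P = 0.56×422/(cos 13° + 0.56 sin 13°) = 236/1.1 = 215 N.

P ≈ 215 N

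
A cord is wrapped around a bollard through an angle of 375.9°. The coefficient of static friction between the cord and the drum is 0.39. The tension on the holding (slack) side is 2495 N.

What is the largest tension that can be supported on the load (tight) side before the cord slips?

T_max ≈ 32200 N

At impending slip the capstan equation gives T₂/T₁ = e^{μβ} with β in radians.
β = 375.9° × π/180 = 6.561 rad.
e^{μβ} = e^{0.39×6.561} = 12.92.
T₂ = T₁ · e^{μβ} = 2495 × 12.92 = 32200 N.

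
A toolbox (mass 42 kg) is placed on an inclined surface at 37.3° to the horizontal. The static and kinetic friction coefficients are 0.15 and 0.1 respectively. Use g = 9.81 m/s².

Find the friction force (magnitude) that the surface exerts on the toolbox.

f ≈ 32.8 N (up the incline)

Perpendicular to the surface, N = m g cos θ = 42·9.81·cos 37.3° = 327.8 N.
Along the slope the weight component is m g sin θ = 249.7 N; friction must supply exactly this, acting up-slope.
The static-friction ceiling is μ_s N = 0.15 × 327.8 = 49.16 N.
Since |249.7| > 49.16 N, static friction cannot hold it; the toolbox slides down the incline and kinetic friction applies: f = μ_k N = 0.1 × 327.8 = 32.8 N.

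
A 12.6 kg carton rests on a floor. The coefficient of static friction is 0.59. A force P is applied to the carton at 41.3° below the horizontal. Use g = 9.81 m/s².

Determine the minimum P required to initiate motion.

P ≈ 202 N

N = m g + P sin α (the push presses the carton into the floor).
At impending slip, P cos α = μ_s N = μ_s (m g + P sin α).
Solving: P (cos α − μ_s sin α) = μ_s m g → P = 0.59×124/(cos 41.3° − 0.59 sin 41.3°) = 72.9/0.3619 = 202 N.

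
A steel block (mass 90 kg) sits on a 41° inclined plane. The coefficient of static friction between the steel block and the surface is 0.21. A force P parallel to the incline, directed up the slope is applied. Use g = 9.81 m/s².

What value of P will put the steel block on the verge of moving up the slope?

P ≈ 719 N

At impending motion up the slope, friction acts down-slope at its limit: f = μ_s N.
P is parallel to the surface, so N = m g cos θ = 666 N.
Along the incline: P = m g sin θ + μ_s N = 579 + 0.21×666 = 719 N.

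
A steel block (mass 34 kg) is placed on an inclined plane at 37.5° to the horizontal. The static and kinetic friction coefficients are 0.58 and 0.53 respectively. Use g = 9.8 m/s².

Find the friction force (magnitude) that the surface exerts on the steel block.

Normal force: N = m g cos θ = 34 × 9.8 × cos 37.5° = 264.3 N.
For equilibrium along the incline, friction must balance the weight component: f = m g sin θ = 202.8 N up the slope.
The static-friction ceiling is μ_s N = 0.58 × 264.3 = 153.3 N.
Since |202.8| > 153.3 N, static friction cannot hold it; the steel block slides down the incline and kinetic friction applies: f = μ_k N = 0.53 × 264.3 = 140 N.

f ≈ 140 N (up the incline)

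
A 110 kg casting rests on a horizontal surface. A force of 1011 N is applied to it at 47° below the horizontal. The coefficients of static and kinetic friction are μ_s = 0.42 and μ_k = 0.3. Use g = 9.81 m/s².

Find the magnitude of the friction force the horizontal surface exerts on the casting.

f ≈ 690 N

Vertical equilibrium gives N = m g + P sin α = 1818 N.
Horizontally, friction must balance P cos α = 689.5 N.
μ_s N = 0.42 × 1818 = 763.8 N.
Since 689.5 N does not exceed the limit, the casting stays at rest and f = 690 N.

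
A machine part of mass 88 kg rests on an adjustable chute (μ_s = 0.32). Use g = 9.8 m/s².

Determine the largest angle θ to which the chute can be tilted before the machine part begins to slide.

θ_max ≈ 17.7°

At the slip threshold, m g sin θ = μ_s · m g cos θ, so tan θ = μ_s.
θ_max = arctan(0.32) = 17.7°.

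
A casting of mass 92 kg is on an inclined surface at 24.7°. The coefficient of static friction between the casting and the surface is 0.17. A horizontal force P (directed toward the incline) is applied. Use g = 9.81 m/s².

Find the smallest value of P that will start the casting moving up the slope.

P ≈ 617 N

At impending motion up the slope, friction acts down-slope at its limit: f = μ_s N.
Perpendicular to the incline: N = m g cos θ + P sin θ.
Along the incline: P cos θ = m g sin θ + μ_s N = m g sin θ + μ_s (m g cos θ + P sin θ).
Solving, P (cos θ − μ_s sin θ) = m g (sin θ + μ_s cos θ), so P = 92×9.81×(sin 24.7° + 0.17 cos 24.7°)/(cos 24.7° − 0.17 sin 24.7°) = 903×0.5723/0.8375 = 617 N.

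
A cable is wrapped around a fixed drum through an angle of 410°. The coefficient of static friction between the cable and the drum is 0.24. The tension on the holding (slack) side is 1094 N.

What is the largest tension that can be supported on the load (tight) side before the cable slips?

At impending slip the capstan equation gives T₂/T₁ = e^{μβ} with β in radians.
β = 410° × π/180 = 7.156 rad.
e^{μβ} = e^{0.24×7.156} = 5.57.
T₂ = T₁ · e^{μβ} = 1094 × 5.57 = 6090 N.

T_max ≈ 6090 N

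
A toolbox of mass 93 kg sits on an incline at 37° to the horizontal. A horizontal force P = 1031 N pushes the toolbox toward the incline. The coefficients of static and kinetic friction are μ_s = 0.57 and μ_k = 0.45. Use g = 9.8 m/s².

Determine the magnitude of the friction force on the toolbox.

Normal direction: N = m g cos θ + P sin θ = 1348 N.
Along the incline, the net driving force (taking up-slope positive) is P cos θ − m g sin θ = 823.4 − 548.5 = 274.9 N, so equilibrium requires friction f = -274.9 N (down-slope).
Maximum static friction: μ_s N = 0.57 × 1348 = 768.6 N.
|f_req| = 274.9 ≤ 768.6 N → the toolbox is in equilibrium; friction equals the required value.

f ≈ 275 N (down the incline)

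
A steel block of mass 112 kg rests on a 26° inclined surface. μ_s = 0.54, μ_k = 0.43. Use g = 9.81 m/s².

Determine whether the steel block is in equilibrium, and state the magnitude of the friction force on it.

f ≈ 482 N

N = m g cos θ = 988 N.
Down-slope weight component: m g sin θ = 482 N.
μ_s N = 533 N.
482 ≤ 533 N, so it stays put; friction = 482 N.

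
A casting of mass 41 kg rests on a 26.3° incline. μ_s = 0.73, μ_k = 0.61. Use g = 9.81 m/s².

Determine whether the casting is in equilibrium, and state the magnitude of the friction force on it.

f ≈ 178 N

N = m g cos θ = 361 N.
Down-slope weight component: m g sin θ = 178 N.
μ_s N = 263 N.
178 ≤ 263 N, so it stays put; friction = 178 N.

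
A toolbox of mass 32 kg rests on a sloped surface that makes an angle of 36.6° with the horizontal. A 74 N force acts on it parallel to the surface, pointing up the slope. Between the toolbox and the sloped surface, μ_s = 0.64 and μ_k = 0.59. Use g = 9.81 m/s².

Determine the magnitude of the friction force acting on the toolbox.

Perpendicular to the surface, N = m g cos θ = 32·9.81·cos 36.6° = 252 N.
The friction needed for equilibrium is m g sin θ − P = 187.2 − 74 = 113.2 N, measured positive up-slope.
Maximum static friction available: μ_s N = 0.64 × 252 = 161.3 N.
Since |113.2| ≤ 161.3 N, the toolbox remains in static equilibrium and friction takes exactly the required value.

f ≈ 113 N (up the incline)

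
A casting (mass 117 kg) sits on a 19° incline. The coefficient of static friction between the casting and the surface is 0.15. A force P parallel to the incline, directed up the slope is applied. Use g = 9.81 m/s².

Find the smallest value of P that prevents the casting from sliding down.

The casting tends to slide down (tan θ > μ_s), so at the point of impending slip friction acts up-slope at its limit: f = μ_s N.
P is parallel to the surface, so N = m g cos θ = 1090 N.
Along the incline: P + μ_s N = m g sin θ, so P = 374 − 0.15×1090 = 211 N.

P_min ≈ 211 N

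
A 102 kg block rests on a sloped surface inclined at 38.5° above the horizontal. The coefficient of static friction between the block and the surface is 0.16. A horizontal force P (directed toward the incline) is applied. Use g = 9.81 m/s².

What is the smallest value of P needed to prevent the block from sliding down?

P_min ≈ 564 N

The block tends to slide down (tan θ > μ_s), so at the point of impending slip friction acts up-slope at its limit: f = μ_s N.
Perpendicular to the incline: N = m g cos θ + P sin θ.
Along the incline: P cos θ + μ_s N = m g sin θ, i.e. P cos θ + μ_s (m g cos θ + P sin θ) = m g sin θ.
Solving, P (cos θ + μ_s sin θ) = m g (sin θ − μ_s cos θ), so P = 1000×0.4973/0.8822 = 564 N.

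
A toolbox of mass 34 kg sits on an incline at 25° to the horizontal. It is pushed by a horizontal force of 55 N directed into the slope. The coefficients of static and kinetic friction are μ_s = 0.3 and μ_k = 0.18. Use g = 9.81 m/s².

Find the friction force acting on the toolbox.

Normal direction: N = m g cos θ + P sin θ = 325.5 N.
Parallel to the incline: P cos θ − m g sin θ = 49.85 − 141 = -91.11 N; the friction needed to balance this is 91.11 N acting up the slope.
Maximum static friction: μ_s N = 0.3 × 325.5 = 97.66 N.
Since 91.11 N is within the 97.66 N limit, the toolbox stays put and friction is exactly 91.1 N.

f ≈ 91.1 N (up the incline)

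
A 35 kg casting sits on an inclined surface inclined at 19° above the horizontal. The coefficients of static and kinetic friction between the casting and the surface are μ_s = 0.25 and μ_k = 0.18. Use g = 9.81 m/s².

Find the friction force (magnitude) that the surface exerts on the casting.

Perpendicular to the surface, N = m g cos θ = 35·9.81·cos 19° = 324.6 N.
For equilibrium along the incline, friction must balance the weight component: f = m g sin θ = 111.8 N up the slope.
Static friction can supply at most μ_s N = 81.16 N.
|111.8| exceeds 81.16 N, so the casting slips down-slope; friction is kinetic, f = μ_k N = 0.18×324.6 = 58.4 N.

f ≈ 58.4 N (up the incline)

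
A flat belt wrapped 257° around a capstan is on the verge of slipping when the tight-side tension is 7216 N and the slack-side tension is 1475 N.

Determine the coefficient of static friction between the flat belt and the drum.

T₂/T₁ = e^{μβ} → μ = ln(T₂/T₁)/β.
β = 257° = 4.485 rad.
μ = ln(7216/1475)/4.485 = ln(4.892)/4.485 = 0.354.

μ ≈ 0.354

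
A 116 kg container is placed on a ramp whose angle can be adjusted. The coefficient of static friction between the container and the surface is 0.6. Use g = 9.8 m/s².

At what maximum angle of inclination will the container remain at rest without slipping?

At the slip threshold, m g sin θ = μ_s · m g cos θ, so tan θ = μ_s.
θ_max = arctan(0.6) = 31°.

θ_max ≈ 31°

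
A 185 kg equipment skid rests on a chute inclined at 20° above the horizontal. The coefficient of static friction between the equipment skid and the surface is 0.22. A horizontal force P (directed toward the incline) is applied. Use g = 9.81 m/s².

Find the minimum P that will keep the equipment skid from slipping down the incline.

P_min ≈ 242 N

The equipment skid tends to slide down (tan θ > μ_s), so at the point of impending slip friction acts up-slope at its limit: f = μ_s N.
Perpendicular to the incline: N = m g cos θ + P sin θ.
Along the incline: P cos θ + μ_s N = m g sin θ, i.e. P cos θ + μ_s (m g cos θ + P sin θ) = m g sin θ.
Solving, P (cos θ + μ_s sin θ) = m g (sin θ − μ_s cos θ), so P = 1810×0.1353/1.015 = 242 N.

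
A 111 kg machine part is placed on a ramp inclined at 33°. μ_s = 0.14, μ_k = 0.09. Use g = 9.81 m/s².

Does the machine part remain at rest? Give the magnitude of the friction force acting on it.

f ≈ 82.2 N

N = m g cos θ = 913 N.
Down-slope weight component: m g sin θ = 593 N.
μ_s N = 128 N.
593 > 128 N, so it slides; kinetic friction f = μ_k N = 0.09×913 = 82.2 N.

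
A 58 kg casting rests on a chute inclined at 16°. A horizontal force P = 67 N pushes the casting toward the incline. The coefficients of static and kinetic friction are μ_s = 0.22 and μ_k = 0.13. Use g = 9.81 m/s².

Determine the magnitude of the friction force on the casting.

f ≈ 92.4 N (up the incline)

The horizontal push has a component P sin θ into the surface, so N = m g cos θ + P sin θ = 546.9 + 18.47 = 565.4 N.
Along the incline, the net driving force (taking up-slope positive) is P cos θ − m g sin θ = 64.4 − 156.8 = -92.43 N, so equilibrium requires friction f = 92.43 N (up-slope).
The limit of static friction is μ_s N = 124.4 N.
|f_req| = 92.43 ≤ 124.4 N → the casting is in equilibrium; friction equals the required value.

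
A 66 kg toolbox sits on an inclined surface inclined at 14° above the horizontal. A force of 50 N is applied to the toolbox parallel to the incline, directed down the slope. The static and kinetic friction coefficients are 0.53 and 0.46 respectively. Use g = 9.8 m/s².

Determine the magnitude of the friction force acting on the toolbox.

f ≈ 206 N (up the incline)

The normal reaction is N = m g cos θ = 627.6 N.
The friction needed for equilibrium is m g sin θ + P = 156.5 + 50 = 206.5 N, measured positive up-slope.
Maximum static friction available: μ_s N = 0.53 × 627.6 = 332.6 N.
Since |206.5| ≤ 332.6 N, no slip — friction simply equals what equilibrium demands.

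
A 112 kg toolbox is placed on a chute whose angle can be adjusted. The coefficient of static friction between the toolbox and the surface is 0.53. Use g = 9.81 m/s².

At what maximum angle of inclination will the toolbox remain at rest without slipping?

At the slip threshold, m g sin θ = μ_s · m g cos θ, so tan θ = μ_s.
θ_max = arctan(0.53) = 27.9°.

θ_max ≈ 27.9°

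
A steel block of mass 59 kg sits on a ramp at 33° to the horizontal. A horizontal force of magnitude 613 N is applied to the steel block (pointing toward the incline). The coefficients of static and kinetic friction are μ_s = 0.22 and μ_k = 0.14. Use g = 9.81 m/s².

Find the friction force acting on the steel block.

Normal direction: N = m g cos θ + P sin θ = 819.3 N.
Parallel to the incline: P cos θ − m g sin θ = 514.1 − 315.2 = 198.9 N; the friction needed to balance this is 198.9 N acting down the slope.
Maximum static friction: μ_s N = 0.22 × 819.3 = 180.2 N.
|f_req| = 198.9 > 180.2 N → the steel block slides up the incline; f = μ_k N = 0.14 × 819.3 = 115 N.

f ≈ 115 N (down the incline)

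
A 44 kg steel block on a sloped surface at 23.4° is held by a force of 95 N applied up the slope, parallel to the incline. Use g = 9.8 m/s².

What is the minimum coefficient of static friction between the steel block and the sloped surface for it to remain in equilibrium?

μ_s,min ≈ 0.193

N = m g cos θ = 395.7 N.
Friction must make up the shortfall along the incline: f = m g sin θ − P = 171.3 − 95 = 76.25 N.
At the threshold f = μ_s N, so μ_s,min = 76.25/395.7 = 0.193.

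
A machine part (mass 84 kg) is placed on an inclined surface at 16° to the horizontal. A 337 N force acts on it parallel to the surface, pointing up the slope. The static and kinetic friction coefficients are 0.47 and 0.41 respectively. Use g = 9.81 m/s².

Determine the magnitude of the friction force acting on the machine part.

f ≈ 110 N (down the incline)

Normal force: N = m g cos θ = 84 × 9.81 × cos 16° = 792.1 N.
For equilibrium along the incline the friction force must supply f = m g sin θ − P = 227.1 − 337 = -109.9 N (positive meaning up-slope).
The static-friction ceiling is μ_s N = 0.47 × 792.1 = 372.3 N.
Since |-109.9| ≤ 372.3 N, no slip — friction simply equals what equilibrium demands.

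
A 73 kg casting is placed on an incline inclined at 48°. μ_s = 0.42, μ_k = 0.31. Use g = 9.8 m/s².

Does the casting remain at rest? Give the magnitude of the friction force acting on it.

N = m g cos θ = 479 N.
Down-slope weight component: m g sin θ = 532 N.
μ_s N = 201 N.
532 > 201 N, so it slides; kinetic friction f = μ_k N = 0.31×479 = 148 N.

f ≈ 148 N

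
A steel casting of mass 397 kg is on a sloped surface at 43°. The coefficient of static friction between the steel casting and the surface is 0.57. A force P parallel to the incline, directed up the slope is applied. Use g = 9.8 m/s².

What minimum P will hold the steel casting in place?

The steel casting tends to slide down (tan θ > μ_s), so at the point of impending slip friction acts up-slope at its limit: f = μ_s N.
P is parallel to the surface, so N = m g cos θ = 2850 N.
Along the incline: P + μ_s N = m g sin θ, so P = 2650 − 0.57×2850 = 1030 N.

P_min ≈ 1030 N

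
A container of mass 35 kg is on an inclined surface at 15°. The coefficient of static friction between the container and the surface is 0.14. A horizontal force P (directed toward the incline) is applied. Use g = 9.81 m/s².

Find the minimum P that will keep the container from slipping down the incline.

P_min ≈ 42.3 N

The container tends to slide down (tan θ > μ_s), so at the point of impending slip friction acts up-slope at its limit: f = μ_s N.
Perpendicular to the incline: N = m g cos θ + P sin θ.
Along the incline: P cos θ + μ_s N = m g sin θ, i.e. P cos θ + μ_s (m g cos θ + P sin θ) = m g sin θ.
Solving, P (cos θ + μ_s sin θ) = m g (sin θ − μ_s cos θ), so P = 343×0.1236/1.002 = 42.3 N.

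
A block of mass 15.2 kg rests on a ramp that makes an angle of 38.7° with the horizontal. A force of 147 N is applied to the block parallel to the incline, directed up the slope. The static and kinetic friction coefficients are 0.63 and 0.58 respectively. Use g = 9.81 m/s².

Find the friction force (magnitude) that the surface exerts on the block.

Perpendicular to the surface, N = m g cos θ = 15.2·9.81·cos 38.7° = 116.4 N.
For equilibrium along the incline the friction force must supply f = m g sin θ − P = 93.23 − 147 = -53.77 N (positive meaning up-slope).
Static friction can supply at most μ_s N = 73.31 N.
Since |-53.77| ≤ 73.31 N, static friction is sufficient; f equals the required value, not μ_s N.

f ≈ 53.8 N (down the incline)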